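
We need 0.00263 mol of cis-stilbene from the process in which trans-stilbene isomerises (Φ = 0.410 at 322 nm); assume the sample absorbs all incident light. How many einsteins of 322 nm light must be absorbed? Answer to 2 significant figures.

0.0064 einstein

Photons that must be absorbed: 0.00263 / 0.410 = 0.006415 mol.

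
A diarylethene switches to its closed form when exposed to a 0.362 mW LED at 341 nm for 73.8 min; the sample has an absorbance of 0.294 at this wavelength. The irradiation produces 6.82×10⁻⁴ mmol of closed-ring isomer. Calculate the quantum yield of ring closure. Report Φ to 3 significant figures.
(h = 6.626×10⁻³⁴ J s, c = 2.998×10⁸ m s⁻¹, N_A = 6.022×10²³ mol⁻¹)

Product: 6.82×10⁻⁴ mmol = 6.82×10⁻⁷ mol.
Photon energy at 341 nm: hc/λ = (6.626×10⁻³⁴)(2.998×10⁸)/(341×10⁻⁹) = 5.825×10⁻¹⁹ J.
Energy delivered: (0.362 mW)(4428 s) = 1.603 J.
Photons incident: 1.603 / 5.825×10⁻¹⁹ = 2.752×10¹⁸, i.e. 2.752×10¹⁸/6.022×10²³ = 4.570×10⁻⁶ mol.
Fraction absorbed: 1 − 10^(−0.294) = 0.4918.
Photons absorbed: 0.4918 × 4.570×10⁻⁶ = 2.248×10⁻⁶ mol.
Φ = 6.82×10⁻⁷ mol / 2.248×10⁻⁶ mol photons = 0.303.

Φ = 0.303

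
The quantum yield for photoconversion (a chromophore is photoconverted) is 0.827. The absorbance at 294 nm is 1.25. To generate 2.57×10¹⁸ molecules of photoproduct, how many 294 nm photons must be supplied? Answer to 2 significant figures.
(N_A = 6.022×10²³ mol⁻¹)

3.3×10¹⁸ photons

Product: 2.57×10¹⁸ / 6.022×10²³ = 4.268×10⁻⁶ mol.
Photons that must be absorbed: 4.268×10⁻⁶ / 0.827 = 5.161×10⁻⁶ mol.
Fraction absorbed: 1 − 10^(−1.25) = 0.9438.
Incident photons needed: 5.161×10⁻⁶ / 0.9438 = 5.468×10⁻⁶ mol.
Photon count: 5.468×10⁻⁶ × 6.022×10²³ = 3.3×10¹⁸.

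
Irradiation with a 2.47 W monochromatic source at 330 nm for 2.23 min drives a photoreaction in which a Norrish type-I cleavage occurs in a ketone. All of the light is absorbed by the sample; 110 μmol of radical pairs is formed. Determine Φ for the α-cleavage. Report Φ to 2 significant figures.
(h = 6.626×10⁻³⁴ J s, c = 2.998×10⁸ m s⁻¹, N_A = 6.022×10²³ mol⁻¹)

Product: 110 μmol = 1.10×10⁻⁴ mol.
Photon energy at 330 nm: hc/λ = (6.626×10⁻³⁴)(2.998×10⁸)/(330×10⁻⁹) = 6.020×10⁻¹⁹ J.
Energy delivered: (2.47 W)(133.8 s) = 330.5 J.
Photons incident: 330.5 / 6.020×10⁻¹⁹ = 5.490×10²⁰, i.e. 5.490×10²⁰/6.022×10²³ = 9.117×10⁻⁴ mol.
Φ = 1.10×10⁻⁴ mol / 9.117×10⁻⁴ mol photons = 0.12.

Φ = 0.12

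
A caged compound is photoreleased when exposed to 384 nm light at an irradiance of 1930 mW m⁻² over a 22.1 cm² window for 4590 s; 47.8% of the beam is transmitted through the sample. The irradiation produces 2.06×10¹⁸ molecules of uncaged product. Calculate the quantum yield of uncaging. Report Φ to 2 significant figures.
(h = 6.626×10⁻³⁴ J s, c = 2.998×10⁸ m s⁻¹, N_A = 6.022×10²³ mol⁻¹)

Φ = 0.10

Product: 2.06×10¹⁸ / 6.022×10²³ = 3.421×10⁻⁶ mol.
Photon energy at 384 nm: hc/λ = (6.626×10⁻³⁴)(2.998×10⁸)/(384×10⁻⁹) = 5.173×10⁻¹⁹ J.
Energy delivered: (1930 mW m⁻²)(22.1×10⁻⁴ m²)(4590 s) = 19.58 J.
Photons incident: 19.58 / 5.173×10⁻¹⁹ = 3.785×10¹⁹, i.e. 3.785×10¹⁹/6.022×10²³ = 6.285×10⁻⁵ mol.
Fraction absorbed: 1 − 47.8/100 = 0.5220.
Photons absorbed: 0.5220 × 6.285×10⁻⁵ = 3.281×10⁻⁵ mol.
Φ = 3.421×10⁻⁶ mol / 3.281×10⁻⁵ mol photons = 0.10.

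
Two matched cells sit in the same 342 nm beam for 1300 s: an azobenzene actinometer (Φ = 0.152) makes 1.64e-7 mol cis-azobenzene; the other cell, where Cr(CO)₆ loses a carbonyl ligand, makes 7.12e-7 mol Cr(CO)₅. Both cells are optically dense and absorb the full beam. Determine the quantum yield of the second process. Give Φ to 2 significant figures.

Φ = 0.66

Photons absorbed by the actinometer: 1.64e-7 / 0.152 = 1.079e-6 mol.
Φ(unknown) = 7.12e-7 / 1.079e-6 = 0.66.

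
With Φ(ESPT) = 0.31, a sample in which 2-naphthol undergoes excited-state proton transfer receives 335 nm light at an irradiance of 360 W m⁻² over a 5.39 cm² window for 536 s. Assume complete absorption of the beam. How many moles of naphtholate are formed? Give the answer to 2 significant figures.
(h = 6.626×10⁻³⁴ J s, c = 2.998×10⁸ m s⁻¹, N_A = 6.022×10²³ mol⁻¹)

9.0×10⁻⁵ mol

Photon energy at 335 nm: hc/λ = (6.626×10⁻³⁴)(2.998×10⁸)/(335×10⁻⁹) = 5.930×10⁻¹⁹ J.
Energy delivered: (360 W m⁻²)(5.39×10⁻⁴ m²)(536 s) = 104.0 J.
Photons incident: 104.0 / 5.930×10⁻¹⁹ = 1.754×10²⁰, i.e. 1.754×10²⁰/6.022×10²³ = 2.913×10⁻⁴ mol.
Product: Φ × n_abs = 0.31 × 2.913×10⁻⁴ = 9.030×10⁻⁵ mol.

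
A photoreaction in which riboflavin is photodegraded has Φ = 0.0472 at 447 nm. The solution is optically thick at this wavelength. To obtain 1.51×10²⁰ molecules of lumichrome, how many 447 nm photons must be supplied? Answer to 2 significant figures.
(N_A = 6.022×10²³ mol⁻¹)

3.2×10²¹ photons

Product: 1.51×10²⁰ / 6.022×10²³ = 2.507×10⁻⁴ mol.
Photons that must be absorbed: 2.507×10⁻⁴ / 0.0472 = 0.005311 mol.
Photon count: 0.005311 × 6.022×10²³ = 3.2×10²¹.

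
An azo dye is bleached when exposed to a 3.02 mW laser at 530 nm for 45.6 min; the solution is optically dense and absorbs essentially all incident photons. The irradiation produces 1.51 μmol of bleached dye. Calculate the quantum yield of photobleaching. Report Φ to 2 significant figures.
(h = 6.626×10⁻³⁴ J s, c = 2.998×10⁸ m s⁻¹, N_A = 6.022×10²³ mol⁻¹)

Product: 1.51 μmol = 1.51×10⁻⁶ mol.
Photon energy at 530 nm: hc/λ = (6.626×10⁻³⁴)(2.998×10⁸)/(530×10⁻⁹) = 3.748×10⁻¹⁹ J.
Energy delivered: (3.02 mW)(2736 s) = 8.263 J.
Photons incident: 8.263 / 3.748×10⁻¹⁹ = 2.205×10¹⁹, i.e. 2.205×10¹⁹/6.022×10²³ = 3.662×10⁻⁵ mol.
Φ = 1.51×10⁻⁶ mol / 3.662×10⁻⁵ mol photons = 0.041.

Φ = 0.041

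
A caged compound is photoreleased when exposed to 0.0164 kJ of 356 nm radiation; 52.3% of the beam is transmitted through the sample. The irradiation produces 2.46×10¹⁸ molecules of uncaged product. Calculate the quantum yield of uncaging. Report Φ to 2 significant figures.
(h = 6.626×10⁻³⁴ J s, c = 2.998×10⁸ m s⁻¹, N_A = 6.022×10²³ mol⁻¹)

Product: 2.46×10¹⁸ / 6.022×10²³ = 4.085×10⁻⁶ mol.
Photon energy at 356 nm: hc/λ = (6.626×10⁻³⁴)(2.998×10⁸)/(356×10⁻⁹) = 5.580×10⁻¹⁹ J.
Incident energy: 0.0164 kJ = 16.4 J.
Photons incident: 16.4 / 5.580×10⁻¹⁹ = 2.939×10¹⁹, i.e. 2.939×10¹⁹/6.022×10²³ = 4.880×10⁻⁵ mol.
Fraction absorbed: 1 − 52.3/100 = 0.4770.
Photons absorbed: 0.4770 × 4.880×10⁻⁵ = 2.328×10⁻⁵ mol.
Φ = 4.085×10⁻⁶ mol / 2.328×10⁻⁵ mol photons = 0.18.

Φ = 0.18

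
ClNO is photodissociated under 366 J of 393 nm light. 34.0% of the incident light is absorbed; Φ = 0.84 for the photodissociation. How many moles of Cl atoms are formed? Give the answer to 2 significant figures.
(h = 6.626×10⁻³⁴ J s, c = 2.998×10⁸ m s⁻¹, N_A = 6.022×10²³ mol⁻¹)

3.4×10⁻⁴ mol

Photon energy at 393 nm: hc/λ = (6.626×10⁻³⁴)(2.998×10⁸)/(393×10⁻⁹) = 5.055×10⁻¹⁹ J.
Photons incident: 366 / 5.055×10⁻¹⁹ = 7.240×10²⁰, i.e. 7.240×10²⁰/6.022×10²³ = 0.001202 mol.
Photons absorbed: 0.340 × 0.001202 = 4.087×10⁻⁴ mol.
Product: Φ × n_abs = 0.84 × 4.087×10⁻⁴ = 3.433×10⁻⁴ mol.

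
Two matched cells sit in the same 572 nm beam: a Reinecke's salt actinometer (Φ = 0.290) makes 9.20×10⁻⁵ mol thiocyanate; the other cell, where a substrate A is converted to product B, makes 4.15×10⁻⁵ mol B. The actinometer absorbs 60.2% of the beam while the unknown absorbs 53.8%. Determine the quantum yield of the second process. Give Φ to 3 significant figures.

Φ = 0.146

Photons absorbed by the actinometer: 9.20×10⁻⁵ / 0.290 = 3.172×10⁻⁴ mol.
Incident flux: 3.172×10⁻⁴ / 0.602 = 5.269×10⁻⁴ einstein.
Absorbed by unknown: 0.538 × 5.269×10⁻⁴ = 2.835×10⁻⁴ mol.
Φ(unknown) = 4.15×10⁻⁵ / 2.835×10⁻⁴ = 0.146.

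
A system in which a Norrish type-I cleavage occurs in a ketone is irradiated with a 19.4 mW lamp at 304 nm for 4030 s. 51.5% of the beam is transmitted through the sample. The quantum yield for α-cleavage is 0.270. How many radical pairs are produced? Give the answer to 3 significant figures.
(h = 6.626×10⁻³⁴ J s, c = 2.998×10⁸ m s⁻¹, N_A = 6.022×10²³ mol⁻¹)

1.57×10¹⁹ radical pairs

Photon energy at 304 nm: hc/λ = (6.626×10⁻³⁴)(2.998×10⁸)/(304×10⁻⁹) = 6.534×10⁻¹⁹ J.
Energy delivered: (19.4 mW)(4030 s) = 78.18 J.
Photons incident: 78.18 / 6.534×10⁻¹⁹ = 1.197×10²⁰, i.e. 1.197×10²⁰/6.022×10²³ = 1.988×10⁻⁴ mol.
Fraction absorbed: 1 − 51.5/100 = 0.4850.
Photons absorbed: 0.4850 × 1.988×10⁻⁴ = 9.642×10⁻⁵ mol.
Product: Φ × n_abs = 0.270 × 9.642×10⁻⁵ = 2.603×10⁻⁵ mol.
As a count: 2.603×10⁻⁵ × 6.022×10²³ = 1.57×10¹⁹.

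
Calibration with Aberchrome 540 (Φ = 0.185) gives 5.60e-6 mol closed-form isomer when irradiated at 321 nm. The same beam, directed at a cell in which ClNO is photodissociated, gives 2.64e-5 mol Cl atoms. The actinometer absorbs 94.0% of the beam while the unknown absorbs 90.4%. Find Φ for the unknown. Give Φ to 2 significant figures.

Φ = 0.91

Photons absorbed by the actinometer: 5.60e-6 / 0.185 = 3.027e-5 mol.
Incident flux: 3.027e-5 / 0.940 = 3.220e-5 einstein.
Absorbed by unknown: 0.904 × 3.220e-5 = 2.911e-5 mol.
Φ(unknown) = 2.64e-5 / 2.911e-5 = 0.91.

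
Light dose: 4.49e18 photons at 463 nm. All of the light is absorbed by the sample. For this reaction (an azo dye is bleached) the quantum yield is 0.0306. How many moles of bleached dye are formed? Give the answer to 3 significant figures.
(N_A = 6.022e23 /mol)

Moles of photons: 4.49e18 / 6.022e23 = 7.456e-6 mol.
Product: Φ × n_abs = 0.0306 × 7.456e-6 = 2.282e-7 mol.

2.28e-7 mol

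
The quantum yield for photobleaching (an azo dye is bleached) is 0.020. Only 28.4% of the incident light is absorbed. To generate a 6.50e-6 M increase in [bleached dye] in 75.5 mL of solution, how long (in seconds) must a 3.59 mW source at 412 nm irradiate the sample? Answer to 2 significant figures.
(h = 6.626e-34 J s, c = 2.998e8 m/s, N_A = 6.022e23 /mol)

Product: (6.50e-6 M)(0.0755 L) = 4.907e-7 mol.
Photons that must be absorbed: 4.907e-7 / 0.020 = 2.454e-5 mol.
Incident photons needed: 2.454e-5 / 0.284 = 8.641e-5 mol.
Photon energy: hc/λ = 4.822e-19 J; per mole, 2.904e5 J mol⁻¹.
Energy required: 8.641e-5 × 2.904e5 = 25.09 J.
Time: 25.09 J / 0.00359 W = 7000 s.

t ≈ 7000 s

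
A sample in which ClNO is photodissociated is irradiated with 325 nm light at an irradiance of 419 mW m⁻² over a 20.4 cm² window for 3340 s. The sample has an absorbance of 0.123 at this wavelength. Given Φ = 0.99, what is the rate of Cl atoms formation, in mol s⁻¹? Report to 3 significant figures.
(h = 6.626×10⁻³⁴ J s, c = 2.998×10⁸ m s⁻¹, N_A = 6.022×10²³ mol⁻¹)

5.67×10⁻¹⁰ mol s⁻¹

Photon energy at 325 nm: hc/λ = (6.626×10⁻³⁴)(2.998×10⁸)/(325×10⁻⁹) = 6.112×10⁻¹⁹ J.
Energy delivered: (419 mW m⁻²)(20.4×10⁻⁴ m²)(3340 s) = 2.855 J.
Photons incident: 2.855 / 6.112×10⁻¹⁹ = 4.671×10¹⁸, i.e. 4.671×10¹⁸/6.022×10²³ = 7.757×10⁻⁶ mol.
Fraction absorbed: 1 − 10^(−0.123) = 0.2466.
Photons absorbed: 0.2466 × 7.757×10⁻⁶ = 1.913×10⁻⁶ mol.
Product formed: 0.99 × 1.913×10⁻⁶ = 1.894×10⁻⁶ mol.
Rate: 1.894×10⁻⁶ / 3340 s = 5.67×10⁻¹⁰ mol s⁻¹.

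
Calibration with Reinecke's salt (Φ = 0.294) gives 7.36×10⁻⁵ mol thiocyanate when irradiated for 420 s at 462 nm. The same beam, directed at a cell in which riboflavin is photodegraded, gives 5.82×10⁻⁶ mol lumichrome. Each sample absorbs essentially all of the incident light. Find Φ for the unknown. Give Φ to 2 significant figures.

Photons absorbed by the actinometer: 7.36×10⁻⁵ / 0.294 = 2.503×10⁻⁴ mol.
Φ(unknown) = 5.82×10⁻⁶ / 2.503×10⁻⁴ = 0.023.

Φ = 0.023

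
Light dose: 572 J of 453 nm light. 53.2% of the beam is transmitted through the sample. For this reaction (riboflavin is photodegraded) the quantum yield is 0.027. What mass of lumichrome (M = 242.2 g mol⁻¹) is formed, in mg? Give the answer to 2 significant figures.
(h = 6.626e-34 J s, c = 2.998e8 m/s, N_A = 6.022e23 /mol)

Photon energy at 453 nm: hc/λ = (6.626e-34)(2.998e8)/(453e-9) = 4.385e-19 J.
Photons incident: 572 / 4.385e-19 = 1.304e21, i.e. 1.304e21/6.022e23 = 0.002165 mol.
Fraction absorbed: 1 − 53.2/100 = 0.4680.
Photons absorbed: 0.4680 × 0.002165 = 0.001013 mol.
Product: Φ × n_abs = 0.027 × 0.001013 = 2.735e-5 mol.
Mass: 2.735e-5 × 242.2 = 0.006624 g = 6.6 mg.

6.6 mg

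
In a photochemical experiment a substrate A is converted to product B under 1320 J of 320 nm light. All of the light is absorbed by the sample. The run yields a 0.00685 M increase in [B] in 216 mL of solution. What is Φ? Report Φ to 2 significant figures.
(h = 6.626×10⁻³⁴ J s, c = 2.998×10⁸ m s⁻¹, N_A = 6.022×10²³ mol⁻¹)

Product: (0.00685 M)(0.216 L) = 0.001480 mol.
Photon energy at 320 nm: hc/λ = (6.626×10⁻³⁴)(2.998×10⁸)/(320×10⁻⁹) = 6.208×10⁻¹⁹ J.
Photons incident: 1320 / 6.208×10⁻¹⁹ = 2.126×10²¹, i.e. 2.126×10²¹/6.022×10²³ = 0.003530 mol.
Φ = 0.001480 mol / 0.003530 mol photons = 0.42.

Φ = 0.42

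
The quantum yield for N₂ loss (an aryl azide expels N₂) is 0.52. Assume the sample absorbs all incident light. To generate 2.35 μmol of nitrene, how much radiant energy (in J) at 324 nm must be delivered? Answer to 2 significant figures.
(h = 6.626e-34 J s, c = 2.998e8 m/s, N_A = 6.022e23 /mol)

1.7 J

Product: 2.35 μmol = 2.35e-6 mol.
Photons that must be absorbed: 2.35e-6 / 0.52 = 4.519e-6 mol.
Photon energy: hc/λ = 6.131e-19 J; per mole, 3.692e5 J mol⁻¹.
Energy required: 4.519e-6 × 3.692e5 = 1.7 J.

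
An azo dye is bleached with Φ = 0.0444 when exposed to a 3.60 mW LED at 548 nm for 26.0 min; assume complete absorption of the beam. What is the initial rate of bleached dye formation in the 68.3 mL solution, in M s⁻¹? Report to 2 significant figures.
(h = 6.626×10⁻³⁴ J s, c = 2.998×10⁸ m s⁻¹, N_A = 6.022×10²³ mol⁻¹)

Photon energy at 548 nm: hc/λ = (6.626×10⁻³⁴)(2.998×10⁸)/(548×10⁻⁹) = 3.625×10⁻¹⁹ J.
Energy delivered: (3.60 mW)(1560 s) = 5.616 J.
Photons incident: 5.616 / 3.625×10⁻¹⁹ = 1.549×10¹⁹, i.e. 1.549×10¹⁹/6.022×10²³ = 2.572×10⁻⁵ mol.
Product formed: 0.0444 × 2.572×10⁻⁵ = 1.142×10⁻⁶ mol.
Rate: 1.142×10⁻⁶ mol / (1560 s × 0.0683 L) = 1.1×10⁻⁸ M s⁻¹.

1.1×10⁻⁸ M s⁻¹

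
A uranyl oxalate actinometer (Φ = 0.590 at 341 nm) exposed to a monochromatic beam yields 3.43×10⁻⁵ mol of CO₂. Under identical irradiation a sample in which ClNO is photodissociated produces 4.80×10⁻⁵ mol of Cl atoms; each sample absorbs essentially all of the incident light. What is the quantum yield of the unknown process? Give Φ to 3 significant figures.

Photons absorbed by the actinometer: 3.43×10⁻⁵ / 0.590 = 5.814×10⁻⁵ mol.
Φ(unknown) = 4.80×10⁻⁵ / 5.814×10⁻⁵ = 0.826.

Φ = 0.826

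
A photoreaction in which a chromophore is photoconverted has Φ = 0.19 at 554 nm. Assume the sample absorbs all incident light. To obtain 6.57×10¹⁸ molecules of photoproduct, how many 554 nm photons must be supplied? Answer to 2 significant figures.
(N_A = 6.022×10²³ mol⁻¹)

Product: 6.57×10¹⁸ / 6.022×10²³ = 1.091×10⁻⁵ mol.
Photons that must be absorbed: 1.091×10⁻⁵ / 0.19 = 5.742×10⁻⁵ mol.
Photon count: 5.742×10⁻⁵ × 6.022×10²³ = 3.5×10¹⁹.

3.5×10¹⁹ photons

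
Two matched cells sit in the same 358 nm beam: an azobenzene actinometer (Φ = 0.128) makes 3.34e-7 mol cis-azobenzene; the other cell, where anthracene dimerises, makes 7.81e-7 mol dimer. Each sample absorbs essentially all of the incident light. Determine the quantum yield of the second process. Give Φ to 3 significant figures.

Photons absorbed by the actinometer: 3.34e-7 / 0.128 = 2.609e-6 mol.
Φ(unknown) = 7.81e-7 / 2.609e-6 = 0.299.

Φ = 0.299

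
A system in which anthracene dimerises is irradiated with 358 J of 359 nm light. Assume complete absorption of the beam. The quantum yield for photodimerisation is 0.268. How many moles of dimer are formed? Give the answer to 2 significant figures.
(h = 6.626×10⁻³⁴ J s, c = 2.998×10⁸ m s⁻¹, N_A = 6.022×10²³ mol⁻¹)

Photon energy at 359 nm: hc/λ = (6.626×10⁻³⁴)(2.998×10⁸)/(359×10⁻⁹) = 5.533×10⁻¹⁹ J.
Photons incident: 358 / 5.533×10⁻¹⁹ = 6.470×10²⁰, i.e. 6.470×10²⁰/6.022×10²³ = 0.001074 mol.
Product: Φ × n_abs = 0.268 × 0.001074 = 2.878×10⁻⁴ mol.

2.9×10⁻⁴ mol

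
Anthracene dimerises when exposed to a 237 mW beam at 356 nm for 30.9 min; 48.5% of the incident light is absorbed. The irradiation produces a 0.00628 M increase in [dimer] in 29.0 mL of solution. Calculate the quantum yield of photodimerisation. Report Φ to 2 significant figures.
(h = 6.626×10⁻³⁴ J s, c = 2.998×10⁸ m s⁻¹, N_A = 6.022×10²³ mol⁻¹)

Product: (0.00628 M)(0.029 L) = 1.821×10⁻⁴ mol.
Photon energy at 356 nm: hc/λ = (6.626×10⁻³⁴)(2.998×10⁸)/(356×10⁻⁹) = 5.580×10⁻¹⁹ J.
Energy delivered: (237 mW)(1854 s) = 439.4 J.
Photons incident: 439.4 / 5.580×10⁻¹⁹ = 7.875×10²⁰, i.e. 7.875×10²⁰/6.022×10²³ = 0.001308 mol.
Photons absorbed: 0.485 × 0.001308 = 6.344×10⁻⁴ mol.
Φ = 1.821×10⁻⁴ mol / 6.344×10⁻⁴ mol photons = 0.29.

Φ = 0.29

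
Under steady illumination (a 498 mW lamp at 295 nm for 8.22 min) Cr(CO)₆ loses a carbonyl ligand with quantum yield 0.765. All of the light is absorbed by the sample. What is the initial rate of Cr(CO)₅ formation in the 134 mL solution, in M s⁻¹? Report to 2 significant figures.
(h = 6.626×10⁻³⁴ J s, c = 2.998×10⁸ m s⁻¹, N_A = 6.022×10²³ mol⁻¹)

7.0×10⁻⁶ M s⁻¹

Photon energy at 295 nm: hc/λ = (6.626×10⁻³⁴)(2.998×10⁸)/(295×10⁻⁹) = 6.734×10⁻¹⁹ J.
Energy delivered: (498 mW)(493.2 s) = 245.6 J.
Photons incident: 245.6 / 6.734×10⁻¹⁹ = 3.647×10²⁰, i.e. 3.647×10²⁰/6.022×10²³ = 6.056×10⁻⁴ mol.
Product formed: 0.765 × 6.056×10⁻⁴ = 4.633×10⁻⁴ mol.
Rate: 4.633×10⁻⁴ mol / (493.2 s × 0.134 L) = 7.0×10⁻⁶ M s⁻¹.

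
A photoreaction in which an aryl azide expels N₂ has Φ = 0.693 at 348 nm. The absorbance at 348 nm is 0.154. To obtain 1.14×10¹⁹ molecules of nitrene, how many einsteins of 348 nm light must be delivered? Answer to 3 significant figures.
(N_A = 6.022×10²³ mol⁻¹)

9.15×10⁻⁵ einstein

Product: 1.14×10¹⁹ / 6.022×10²³ = 1.893×10⁻⁵ mol.
Photons that must be absorbed: 1.893×10⁻⁵ / 0.693 = 2.732×10⁻⁵ mol.
Fraction absorbed: 1 − 10^(−0.154) = 0.2985.
Incident photons needed: 2.732×10⁻⁵ / 0.2985 = 9.152×10⁻⁵ mol.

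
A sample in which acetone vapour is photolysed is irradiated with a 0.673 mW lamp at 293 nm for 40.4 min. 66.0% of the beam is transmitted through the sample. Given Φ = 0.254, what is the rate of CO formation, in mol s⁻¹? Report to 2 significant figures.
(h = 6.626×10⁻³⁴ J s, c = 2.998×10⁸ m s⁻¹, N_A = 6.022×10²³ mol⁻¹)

1.4×10⁻¹⁰ mol s⁻¹

Photon energy at 293 nm: hc/λ = (6.626×10⁻³⁴)(2.998×10⁸)/(293×10⁻⁹) = 6.780×10⁻¹⁹ J.
Energy delivered: (0.673 mW)(2424 s) = 1.631 J.
Photons incident: 1.631 / 6.780×10⁻¹⁹ = 2.406×10¹⁸, i.e. 2.406×10¹⁸/6.022×10²³ = 3.995×10⁻⁶ mol.
Fraction absorbed: 1 − 66.0/100 = 0.3400.
Photons absorbed: 0.3400 × 3.995×10⁻⁶ = 1.358×10⁻⁶ mol.
Product formed: 0.254 × 1.358×10⁻⁶ = 3.449×10⁻⁷ mol.
Rate: 3.449×10⁻⁷ / 2424 s = 1.4×10⁻¹⁰ mol s⁻¹.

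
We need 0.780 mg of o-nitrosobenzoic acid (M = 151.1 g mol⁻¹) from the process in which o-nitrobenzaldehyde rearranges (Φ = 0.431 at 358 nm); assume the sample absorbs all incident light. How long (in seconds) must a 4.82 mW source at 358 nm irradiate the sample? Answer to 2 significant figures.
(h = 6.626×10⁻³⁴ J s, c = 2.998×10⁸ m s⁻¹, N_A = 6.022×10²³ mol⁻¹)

Product: 0.780 mg / 151.1 g mol⁻¹ = 5.162×10⁻⁶ mol.
Photons that must be absorbed: 5.162×10⁻⁶ / 0.431 = 1.198×10⁻⁵ mol.
Photon energy: hc/λ = 5.549×10⁻¹⁹ J; per mole, 3.342×10⁵ J mol⁻¹.
Energy required: 1.198×10⁻⁵ × 3.342×10⁵ = 4.004 J.
Time: 4.004 J / 0.00482 W = 830 s.

t ≈ 830 s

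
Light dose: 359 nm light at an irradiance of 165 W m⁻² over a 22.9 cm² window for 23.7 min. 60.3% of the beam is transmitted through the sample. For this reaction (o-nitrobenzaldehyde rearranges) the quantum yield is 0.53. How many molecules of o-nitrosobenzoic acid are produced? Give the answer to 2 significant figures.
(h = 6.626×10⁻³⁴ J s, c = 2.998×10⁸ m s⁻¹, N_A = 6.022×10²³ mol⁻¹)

Photon energy at 359 nm: hc/λ = (6.626×10⁻³⁴)(2.998×10⁸)/(359×10⁻⁹) = 5.533×10⁻¹⁹ J.
Energy delivered: (165 W m⁻²)(22.9×10⁻⁴ m²)(1422 s) = 537.3 J.
Photons incident: 537.3 / 5.533×10⁻¹⁹ = 9.711×10²⁰, i.e. 9.711×10²⁰/6.022×10²³ = 0.001613 mol.
Fraction absorbed: 1 − 60.3/100 = 0.3970.
Photons absorbed: 0.3970 × 0.001613 = 6.404×10⁻⁴ mol.
Product: Φ × n_abs = 0.53 × 6.404×10⁻⁴ = 3.394×10⁻⁴ mol.
As a count: 3.394×10⁻⁴ × 6.022×10²³ = 2.0×10²⁰.

2.0×10²⁰ molecules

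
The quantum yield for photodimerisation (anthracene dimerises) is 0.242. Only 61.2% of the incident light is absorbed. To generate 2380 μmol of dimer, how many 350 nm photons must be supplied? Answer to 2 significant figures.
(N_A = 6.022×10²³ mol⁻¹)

9.7×10²¹ photons

Product: 2380 μmol = 0.00238 mol.
Photons that must be absorbed: 0.00238 / 0.242 = 0.009835 mol.
Incident photons needed: 0.009835 / 0.612 = 0.01607 mol.
Photon count: 0.01607 × 6.022×10²³ = 9.7×10²¹.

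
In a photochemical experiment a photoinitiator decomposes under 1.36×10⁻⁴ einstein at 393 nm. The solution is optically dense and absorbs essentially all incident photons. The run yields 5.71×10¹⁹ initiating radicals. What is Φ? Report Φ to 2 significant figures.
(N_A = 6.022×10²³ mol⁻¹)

Product: 5.71×10¹⁹ / 6.022×10²³ = 9.482×10⁻⁵ mol.
Φ = 9.482×10⁻⁵ mol / 1.36×10⁻⁴ mol photons = 0.70.

Φ = 0.70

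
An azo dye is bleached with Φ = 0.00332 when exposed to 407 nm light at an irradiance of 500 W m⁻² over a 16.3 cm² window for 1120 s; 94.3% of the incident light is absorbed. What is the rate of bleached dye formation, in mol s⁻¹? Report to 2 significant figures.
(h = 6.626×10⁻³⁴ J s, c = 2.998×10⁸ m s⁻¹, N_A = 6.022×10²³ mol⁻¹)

8.7×10⁻⁹ mol s⁻¹

Photon energy at 407 nm: hc/λ = (6.626×10⁻³⁴)(2.998×10⁸)/(407×10⁻⁹) = 4.881×10⁻¹⁹ J.
Energy delivered: (500 W m⁻²)(16.3×10⁻⁴ m²)(1120 s) = 912.8 J.
Photons incident: 912.8 / 4.881×10⁻¹⁹ = 1.870×10²¹, i.e. 1.870×10²¹/6.022×10²³ = 0.003105 mol.
Photons absorbed: 0.943 × 0.003105 = 0.002928 mol.
Product formed: 0.00332 × 0.002928 = 9.721×10⁻⁶ mol.
Rate: 9.721×10⁻⁶ / 1120 s = 8.7×10⁻⁹ mol s⁻¹.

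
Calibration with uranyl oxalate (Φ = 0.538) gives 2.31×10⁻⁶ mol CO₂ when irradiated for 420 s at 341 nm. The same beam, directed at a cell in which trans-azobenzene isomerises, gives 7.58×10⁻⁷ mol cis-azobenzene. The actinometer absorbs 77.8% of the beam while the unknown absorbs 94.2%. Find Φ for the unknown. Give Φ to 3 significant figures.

Photons absorbed by the actinometer: 2.31×10⁻⁶ / 0.538 = 4.294×10⁻⁶ mol.
Incident flux: 4.294×10⁻⁶ / 0.778 = 5.519×10⁻⁶ einstein.
Absorbed by unknown: 0.942 × 5.519×10⁻⁶ = 5.199×10⁻⁶ mol.
Φ(unknown) = 7.58×10⁻⁷ / 5.199×10⁻⁶ = 0.146.

Φ = 0.146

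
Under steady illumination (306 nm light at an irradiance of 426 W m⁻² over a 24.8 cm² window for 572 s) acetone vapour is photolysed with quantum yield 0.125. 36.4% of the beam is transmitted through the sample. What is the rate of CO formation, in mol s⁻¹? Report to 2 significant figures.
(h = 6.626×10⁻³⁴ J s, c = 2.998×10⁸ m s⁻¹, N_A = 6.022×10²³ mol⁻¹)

Photon energy at 306 nm: hc/λ = (6.626×10⁻³⁴)(2.998×10⁸)/(306×10⁻⁹) = 6.492×10⁻¹⁹ J.
Energy delivered: (426 W m⁻²)(24.8×10⁻⁴ m²)(572 s) = 604.3 J.
Photons incident: 604.3 / 6.492×10⁻¹⁹ = 9.308×10²⁰, i.e. 9.308×10²⁰/6.022×10²³ = 0.001546 mol.
Fraction absorbed: 1 − 36.4/100 = 0.6360.
Photons absorbed: 0.6360 × 0.001546 = 9.833×10⁻⁴ mol.
Product formed: 0.125 × 9.833×10⁻⁴ = 1.229×10⁻⁴ mol.
Rate: 1.229×10⁻⁴ / 572 s = 2.1×10⁻⁷ mol s⁻¹.

2.1×10⁻⁷ mol s⁻¹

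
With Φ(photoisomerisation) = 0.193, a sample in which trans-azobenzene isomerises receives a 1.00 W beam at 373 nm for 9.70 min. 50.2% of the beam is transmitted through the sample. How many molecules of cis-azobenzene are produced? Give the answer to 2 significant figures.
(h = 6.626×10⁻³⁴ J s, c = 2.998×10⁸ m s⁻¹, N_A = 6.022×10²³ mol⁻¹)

1.1×10²⁰ molecules

Photon energy at 373 nm: hc/λ = (6.626×10⁻³⁴)(2.998×10⁸)/(373×10⁻⁹) = 5.326×10⁻¹⁹ J.
Energy delivered: (1.00 W)(582 s) = 582.0 J.
Photons incident: 582.0 / 5.326×10⁻¹⁹ = 1.093×10²¹, i.e. 1.093×10²¹/6.022×10²³ = 0.001815 mol.
Fraction absorbed: 1 − 50.2/100 = 0.4980.
Photons absorbed: 0.4980 × 0.001815 = 9.039×10⁻⁴ mol.
Product: Φ × n_abs = 0.193 × 9.039×10⁻⁴ = 1.745×10⁻⁴ mol.
As a count: 1.745×10⁻⁴ × 6.022×10²³ = 1.1×10²⁰.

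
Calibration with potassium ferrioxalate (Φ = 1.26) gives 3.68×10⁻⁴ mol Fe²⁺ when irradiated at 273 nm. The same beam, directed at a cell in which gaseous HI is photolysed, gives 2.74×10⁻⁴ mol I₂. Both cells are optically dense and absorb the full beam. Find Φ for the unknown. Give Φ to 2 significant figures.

Φ = 0.94

Photons absorbed by the actinometer: 3.68×10⁻⁴ / 1.26 = 2.921×10⁻⁴ mol.
Φ(unknown) = 2.74×10⁻⁴ / 2.921×10⁻⁴ = 0.94.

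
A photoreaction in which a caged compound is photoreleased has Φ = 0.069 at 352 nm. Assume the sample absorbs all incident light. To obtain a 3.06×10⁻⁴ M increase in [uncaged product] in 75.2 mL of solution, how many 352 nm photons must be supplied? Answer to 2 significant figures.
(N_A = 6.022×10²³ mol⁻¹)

2.0×10²⁰ photons

Product: (3.06×10⁻⁴ M)(0.0752 L) = 2.301×10⁻⁵ mol.
Photons that must be absorbed: 2.301×10⁻⁵ / 0.069 = 3.335×10⁻⁴ mol.
Photon count: 3.335×10⁻⁴ × 6.022×10²³ = 2.0×10²⁰.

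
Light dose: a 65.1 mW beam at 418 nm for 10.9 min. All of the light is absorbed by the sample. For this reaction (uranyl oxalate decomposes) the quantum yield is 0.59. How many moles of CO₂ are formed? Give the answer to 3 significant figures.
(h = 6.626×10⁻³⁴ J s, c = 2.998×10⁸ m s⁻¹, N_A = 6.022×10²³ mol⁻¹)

8.78×10⁻⁵ mol

Photon energy at 418 nm: hc/λ = (6.626×10⁻³⁴)(2.998×10⁸)/(418×10⁻⁹) = 4.752×10⁻¹⁹ J.
Energy delivered: (65.1 mW)(654 s) = 42.58 J.
Photons incident: 42.58 / 4.752×10⁻¹⁹ = 8.960×10¹⁹, i.e. 8.960×10¹⁹/6.022×10²³ = 1.488×10⁻⁴ mol.
Product: Φ × n_abs = 0.59 × 1.488×10⁻⁴ = 8.779×10⁻⁵ mol.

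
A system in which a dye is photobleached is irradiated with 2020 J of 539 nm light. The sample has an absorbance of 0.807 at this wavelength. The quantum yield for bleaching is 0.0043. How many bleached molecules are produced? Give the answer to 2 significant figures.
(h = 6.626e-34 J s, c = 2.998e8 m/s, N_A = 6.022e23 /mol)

Photon energy at 539 nm: hc/λ = (6.626e-34)(2.998e8)/(539e-9) = 3.685e-19 J.
Photons incident: 2020 / 3.685e-19 = 5.482e21, i.e. 5.482e21/6.022e23 = 0.009103 mol.
Fraction absorbed: 1 − 10^(−0.807) = 0.8440.
Photons absorbed: 0.8440 × 0.009103 = 0.007683 mol.
Product: Φ × n_abs = 0.0043 × 0.007683 = 3.304e-5 mol.
As a count: 3.304e-5 × 6.022e23 = 2.0e19.

2.0e19 bleached molecules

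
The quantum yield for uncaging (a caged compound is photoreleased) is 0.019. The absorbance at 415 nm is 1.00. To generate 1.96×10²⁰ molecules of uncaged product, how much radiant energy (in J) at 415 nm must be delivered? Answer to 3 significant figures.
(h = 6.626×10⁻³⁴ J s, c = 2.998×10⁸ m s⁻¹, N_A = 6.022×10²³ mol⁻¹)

Product: 1.96×10²⁰ / 6.022×10²³ = 3.255×10⁻⁴ mol.
Photons that must be absorbed: 3.255×10⁻⁴ / 0.019 = 0.01713 mol.
Fraction absorbed: 1 − 10^(−1.00) = 0.9000.
Incident photons needed: 0.01713 / 0.9000 = 0.01903 mol.
Photon energy: hc/λ = 4.787×10⁻¹⁹ J; per mole, 2.883×10⁵ J mol⁻¹.
Energy required: 0.01903 × 2.883×10⁵ = 5490 J.

5490 J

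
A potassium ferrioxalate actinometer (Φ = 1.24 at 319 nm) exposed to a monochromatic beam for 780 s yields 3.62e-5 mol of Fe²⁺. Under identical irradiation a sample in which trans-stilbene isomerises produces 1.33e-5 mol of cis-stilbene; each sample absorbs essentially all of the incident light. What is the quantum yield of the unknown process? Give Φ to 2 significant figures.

Photons absorbed by the actinometer: 3.62e-5 / 1.24 = 2.919e-5 mol.
Φ(unknown) = 1.33e-5 / 2.919e-5 = 0.46.

Φ = 0.46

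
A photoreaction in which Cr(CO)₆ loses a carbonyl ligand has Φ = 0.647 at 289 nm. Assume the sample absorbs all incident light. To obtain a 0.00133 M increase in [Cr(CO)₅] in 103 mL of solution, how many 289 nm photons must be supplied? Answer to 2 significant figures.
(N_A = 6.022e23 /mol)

Product: (0.00133 M)(0.103 L) = 1.370e-4 mol.
Photons that must be absorbed: 1.370e-4 / 0.647 = 2.117e-4 mol.
Photon count: 2.117e-4 × 6.022e23 = 1.3e20.

1.3e20 photons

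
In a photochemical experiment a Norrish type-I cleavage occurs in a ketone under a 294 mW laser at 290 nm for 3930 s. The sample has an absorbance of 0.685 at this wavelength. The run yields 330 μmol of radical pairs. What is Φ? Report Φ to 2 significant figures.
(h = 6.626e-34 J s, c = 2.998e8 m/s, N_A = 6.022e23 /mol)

Φ = 0.15

Product: 330 μmol = 3.30e-4 mol.
Photon energy at 290 nm: hc/λ = (6.626e-34)(2.998e8)/(290e-9) = 6.850e-19 J.
Energy delivered: (294 mW)(3930 s) = 1155 J.
Photons incident: 1155 / 6.850e-19 = 1.686e21, i.e. 1.686e21/6.022e23 = 0.002800 mol.
Fraction absorbed: 1 − 10^(−0.685) = 0.7935.
Photons absorbed: 0.7935 × 0.002800 = 0.002222 mol.
Φ = 3.30e-4 mol / 0.002222 mol photons = 0.15.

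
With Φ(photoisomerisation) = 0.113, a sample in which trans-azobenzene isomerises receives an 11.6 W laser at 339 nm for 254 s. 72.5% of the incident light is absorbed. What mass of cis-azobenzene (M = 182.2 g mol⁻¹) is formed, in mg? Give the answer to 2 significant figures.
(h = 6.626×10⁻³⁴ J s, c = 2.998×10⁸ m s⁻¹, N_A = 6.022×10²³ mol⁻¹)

Photon energy at 339 nm: hc/λ = (6.626×10⁻³⁴)(2.998×10⁸)/(339×10⁻⁹) = 5.860×10⁻¹⁹ J.
Energy delivered: (11.6 W)(254 s) = 2946 J.
Photons incident: 2946 / 5.860×10⁻¹⁹ = 5.027×10²¹, i.e. 5.027×10²¹/6.022×10²³ = 0.008348 mol.
Photons absorbed: 0.725 × 0.008348 = 0.006052 mol.
Product: Φ × n_abs = 0.113 × 0.006052 = 6.839×10⁻⁴ mol.
Mass: 6.839×10⁻⁴ × 182.2 = 0.1246 g = 120 mg.

120 mg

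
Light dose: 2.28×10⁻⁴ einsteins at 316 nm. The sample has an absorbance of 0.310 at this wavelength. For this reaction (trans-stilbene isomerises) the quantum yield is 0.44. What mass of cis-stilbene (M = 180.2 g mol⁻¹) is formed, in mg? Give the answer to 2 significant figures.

9.2 mg

Fraction absorbed: 1 − 10^(−0.310) = 0.5102.
Photons absorbed: 0.5102 × 2.28×10⁻⁴ = 1.163×10⁻⁴ mol.
Product: Φ × n_abs = 0.44 × 1.163×10⁻⁴ = 5.117×10⁻⁵ mol.
Mass: 5.117×10⁻⁵ × 180.2 = 0.009221 g = 9.2 mg.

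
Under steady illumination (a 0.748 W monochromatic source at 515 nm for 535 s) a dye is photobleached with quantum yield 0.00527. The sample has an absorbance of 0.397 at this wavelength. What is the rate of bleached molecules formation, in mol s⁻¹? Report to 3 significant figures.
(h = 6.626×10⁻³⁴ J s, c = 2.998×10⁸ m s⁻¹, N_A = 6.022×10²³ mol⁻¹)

Photon energy at 515 nm: hc/λ = (6.626×10⁻³⁴)(2.998×10⁸)/(515×10⁻⁹) = 3.857×10⁻¹⁹ J.
Energy delivered: (0.748 W)(535 s) = 400.2 J.
Photons incident: 400.2 / 3.857×10⁻¹⁹ = 1.038×10²¹, i.e. 1.038×10²¹/6.022×10²³ = 0.001724 mol.
Fraction absorbed: 1 − 10^(−0.397) = 0.5991.
Photons absorbed: 0.5991 × 0.001724 = 0.001033 mol.
Product formed: 0.00527 × 0.001033 = 5.444×10⁻⁶ mol.
Rate: 5.444×10⁻⁶ / 535 s = 1.02×10⁻⁸ mol s⁻¹.

1.02×10⁻⁸ mol s⁻¹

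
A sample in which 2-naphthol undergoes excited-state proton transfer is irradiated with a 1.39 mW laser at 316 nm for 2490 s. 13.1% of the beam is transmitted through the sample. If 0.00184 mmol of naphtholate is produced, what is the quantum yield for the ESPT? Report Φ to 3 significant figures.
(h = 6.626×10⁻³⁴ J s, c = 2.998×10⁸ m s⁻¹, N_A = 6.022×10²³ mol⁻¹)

Product: 0.00184 mmol = 1.84×10⁻⁶ mol.
Photon energy at 316 nm: hc/λ = (6.626×10⁻³⁴)(2.998×10⁸)/(316×10⁻⁹) = 6.286×10⁻¹⁹ J.
Energy delivered: (1.39 mW)(2490 s) = 3.461 J.
Photons incident: 3.461 / 6.286×10⁻¹⁹ = 5.506×10¹⁸, i.e. 5.506×10¹⁸/6.022×10²³ = 9.143×10⁻⁶ mol.
Fraction absorbed: 1 − 13.1/100 = 0.8690.
Photons absorbed: 0.8690 × 9.143×10⁻⁶ = 7.945×10⁻⁶ mol.
Φ = 1.84×10⁻⁶ mol / 7.945×10⁻⁶ mol photons = 0.232.

Φ = 0.232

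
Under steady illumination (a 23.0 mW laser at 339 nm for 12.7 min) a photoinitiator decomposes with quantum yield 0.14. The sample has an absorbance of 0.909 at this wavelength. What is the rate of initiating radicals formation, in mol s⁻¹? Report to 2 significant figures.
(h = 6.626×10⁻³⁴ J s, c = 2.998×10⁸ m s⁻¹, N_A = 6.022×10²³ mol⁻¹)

8.0×10⁻⁹ mol s⁻¹

Photon energy at 339 nm: hc/λ = (6.626×10⁻³⁴)(2.998×10⁸)/(339×10⁻⁹) = 5.860×10⁻¹⁹ J.
Energy delivered: (23.0 mW)(762 s) = 17.53 J.
Photons incident: 17.53 / 5.860×10⁻¹⁹ = 2.991×10¹⁹, i.e. 2.991×10¹⁹/6.022×10²³ = 4.967×10⁻⁵ mol.
Fraction absorbed: 1 − 10^(−0.909) = 0.8767.
Photons absorbed: 0.8767 × 4.967×10⁻⁵ = 4.355×10⁻⁵ mol.
Product formed: 0.14 × 4.355×10⁻⁵ = 6.097×10⁻⁶ mol.
Rate: 6.097×10⁻⁶ / 762 s = 8.0×10⁻⁹ mol s⁻¹.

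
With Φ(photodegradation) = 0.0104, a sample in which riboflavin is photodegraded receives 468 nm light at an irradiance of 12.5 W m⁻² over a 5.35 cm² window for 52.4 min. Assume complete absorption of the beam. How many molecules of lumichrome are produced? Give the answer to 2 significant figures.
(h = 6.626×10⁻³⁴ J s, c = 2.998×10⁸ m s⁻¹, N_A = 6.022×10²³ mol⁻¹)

5.2×10¹⁷ molecules

Photon energy at 468 nm: hc/λ = (6.626×10⁻³⁴)(2.998×10⁸)/(468×10⁻⁹) = 4.245×10⁻¹⁹ J.
Energy delivered: (12.5 W m⁻²)(5.35×10⁻⁴ m²)(3144 s) = 21.03 J.
Photons incident: 21.03 / 4.245×10⁻¹⁹ = 4.954×10¹⁹, i.e. 4.954×10¹⁹/6.022×10²³ = 8.227×10⁻⁵ mol.
Product: Φ × n_abs = 0.0104 × 8.227×10⁻⁵ = 8.556×10⁻⁷ mol.
As a count: 8.556×10⁻⁷ × 6.022×10²³ = 5.2×10¹⁷.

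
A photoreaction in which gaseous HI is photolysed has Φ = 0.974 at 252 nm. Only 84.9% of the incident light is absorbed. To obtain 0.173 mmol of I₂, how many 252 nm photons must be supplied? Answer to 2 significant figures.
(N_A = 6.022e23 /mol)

1.3e20 photons

Product: 0.173 mmol = 1.73e-4 mol.
Photons that must be absorbed: 1.73e-4 / 0.974 = 1.776e-4 mol.
Incident photons needed: 1.776e-4 / 0.849 = 2.092e-4 mol.
Photon count: 2.092e-4 × 6.022e23 = 1.3e20.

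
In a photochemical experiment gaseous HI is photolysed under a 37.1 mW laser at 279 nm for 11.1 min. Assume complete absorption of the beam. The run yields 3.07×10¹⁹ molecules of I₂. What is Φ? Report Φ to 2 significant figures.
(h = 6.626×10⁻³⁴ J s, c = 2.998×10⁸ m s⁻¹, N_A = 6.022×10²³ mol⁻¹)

Φ = 0.88

Product: 3.07×10¹⁹ / 6.022×10²³ = 5.098×10⁻⁵ mol.
Photon energy at 279 nm: hc/λ = (6.626×10⁻³⁴)(2.998×10⁸)/(279×10⁻⁹) = 7.120×10⁻¹⁹ J.
Energy delivered: (37.1 mW)(666 s) = 24.71 J.
Photons incident: 24.71 / 7.120×10⁻¹⁹ = 3.471×10¹⁹, i.e. 3.471×10¹⁹/6.022×10²³ = 5.764×10⁻⁵ mol.
Φ = 5.098×10⁻⁵ mol / 5.764×10⁻⁵ mol photons = 0.88.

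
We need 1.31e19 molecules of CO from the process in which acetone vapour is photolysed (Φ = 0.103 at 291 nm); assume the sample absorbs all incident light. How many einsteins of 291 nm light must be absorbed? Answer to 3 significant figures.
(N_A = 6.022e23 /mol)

Product: 1.31e19 / 6.022e23 = 2.175e-5 mol.
Photons that must be absorbed: 2.175e-5 / 0.103 = 2.112e-4 mol.

2.11e-4 einstein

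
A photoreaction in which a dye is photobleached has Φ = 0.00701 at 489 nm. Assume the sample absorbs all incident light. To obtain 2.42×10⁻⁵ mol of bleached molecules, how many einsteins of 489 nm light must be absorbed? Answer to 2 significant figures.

Photons that must be absorbed: 2.42×10⁻⁵ / 0.00701 = 0.003452 mol.

0.0035 einstein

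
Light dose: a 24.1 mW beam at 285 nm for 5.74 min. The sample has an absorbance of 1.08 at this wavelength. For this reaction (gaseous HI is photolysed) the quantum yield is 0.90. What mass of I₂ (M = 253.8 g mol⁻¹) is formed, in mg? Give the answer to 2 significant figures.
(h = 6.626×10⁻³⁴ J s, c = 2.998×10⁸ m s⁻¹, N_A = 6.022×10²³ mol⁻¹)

4.1 mg

Photon energy at 285 nm: hc/λ = (6.626×10⁻³⁴)(2.998×10⁸)/(285×10⁻⁹) = 6.970×10⁻¹⁹ J.
Energy delivered: (24.1 mW)(344.4 s) = 8.300 J.
Photons incident: 8.300 / 6.970×10⁻¹⁹ = 1.191×10¹⁹, i.e. 1.191×10¹⁹/6.022×10²³ = 1.978×10⁻⁵ mol.
Fraction absorbed: 1 − 10^(−1.08) = 0.9168.
Photons absorbed: 0.9168 × 1.978×10⁻⁵ = 1.813×10⁻⁵ mol.
Product: Φ × n_abs = 0.90 × 1.813×10⁻⁵ = 1.632×10⁻⁵ mol.
Mass: 1.632×10⁻⁵ × 253.8 = 0.004142 g = 4.1 mg.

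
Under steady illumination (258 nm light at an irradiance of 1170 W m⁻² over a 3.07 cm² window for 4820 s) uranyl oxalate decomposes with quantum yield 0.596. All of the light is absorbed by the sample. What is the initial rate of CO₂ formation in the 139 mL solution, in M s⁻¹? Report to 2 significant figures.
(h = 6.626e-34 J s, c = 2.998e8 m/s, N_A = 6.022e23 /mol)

Photon energy at 258 nm: hc/λ = (6.626e-34)(2.998e8)/(258e-9) = 7.700e-19 J.
Energy delivered: (1170 W m⁻²)(3.07e-4 m²)(4820 s) = 1731 J.
Photons incident: 1731 / 7.700e-19 = 2.248e21, i.e. 2.248e21/6.022e23 = 0.003733 mol.
Product formed: 0.596 × 0.003733 = 0.002225 mol.
Rate: 0.002225 mol / (4820 s × 0.139 L) = 3.3e-6 M s⁻¹.

3.3e-6 M s⁻¹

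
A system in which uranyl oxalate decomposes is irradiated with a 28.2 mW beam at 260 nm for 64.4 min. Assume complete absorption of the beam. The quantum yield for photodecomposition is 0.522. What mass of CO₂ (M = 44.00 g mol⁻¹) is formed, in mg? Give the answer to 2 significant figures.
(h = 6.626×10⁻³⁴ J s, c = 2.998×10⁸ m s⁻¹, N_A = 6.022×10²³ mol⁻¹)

5.4 mg

Photon energy at 260 nm: hc/λ = (6.626×10⁻³⁴)(2.998×10⁸)/(260×10⁻⁹) = 7.640×10⁻¹⁹ J.
Energy delivered: (28.2 mW)(3864 s) = 109.0 J.
Photons incident: 109.0 / 7.640×10⁻¹⁹ = 1.427×10²⁰, i.e. 1.427×10²⁰/6.022×10²³ = 2.370×10⁻⁴ mol.
Product: Φ × n_abs = 0.522 × 2.370×10⁻⁴ = 1.237×10⁻⁴ mol.
Mass: 1.237×10⁻⁴ × 44.00 = 0.005443 g = 5.4 mg.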